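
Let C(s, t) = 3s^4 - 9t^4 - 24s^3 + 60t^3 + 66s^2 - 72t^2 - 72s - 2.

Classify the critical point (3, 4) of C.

The mixed partial ∂²C/∂s∂t is 0, so the Hessian at any point is diag(C_ss, C_tt) = diag(12(3s^2 - 12s + 11), 36(-3t^2 + 10t - 4)).
At (3, 4): H = diag(24, -432).
The eigenvalues have opposite signs, so H is indefinite: a saddle point.

saddle point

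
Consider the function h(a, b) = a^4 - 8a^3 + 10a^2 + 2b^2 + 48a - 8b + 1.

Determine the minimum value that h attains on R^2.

-36

h(a,b) separates as P(a) + Q(b) + 1, so its minimum is min P + min Q + 1.
P'(a) = 4(a - 4)(a - 3)(a + 1) vanishes at a ∈ {-1, 3, 4}; Q'(b) = 4b - 8 vanishes at b ∈ {2}.
Local minima of P (where P''>0): P(-1)=-29, P(4)=96. Local minima of Q: Q(2)=-8.
So the global minimum of h is P(-1) + Q(2) + 1 = -29 − 8 + 1 = -36, attained at (-1, 2).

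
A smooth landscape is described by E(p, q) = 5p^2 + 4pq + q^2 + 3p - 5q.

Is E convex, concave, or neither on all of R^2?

convex

E is quadratic, so its Hessian is the constant matrix H = [[10, 4], [4, 2]].
det(H) = 4, tr(H) = 12.
det(H) > 0 and tr(H) > 0, so H is positive definite everywhere: convex.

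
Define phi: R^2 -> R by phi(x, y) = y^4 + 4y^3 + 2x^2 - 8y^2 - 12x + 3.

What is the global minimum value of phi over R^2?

phi(x,y) separates as P(x) + Q(y) + 3, so its minimum is min P + min Q + 3.
P'(x) = 4x - 12 vanishes at x ∈ {3}; Q'(y) = 4y(y - 1)(y + 4) vanishes at y ∈ {-4, 0, 1}.
Local minima of P (where P''>0): P(3)=-18. Local minima of Q: Q(-4)=-128, Q(1)=-3.
So the global minimum of phi is P(3) + Q(-4) + 3 = -18 − 128 + 3 = -143, attained at (3, -4).

-143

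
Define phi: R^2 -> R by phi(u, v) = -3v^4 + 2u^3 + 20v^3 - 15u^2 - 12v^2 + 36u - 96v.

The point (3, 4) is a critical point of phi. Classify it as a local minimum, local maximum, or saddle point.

saddle point

The mixed partial ∂²phi/∂u∂v is 0, so the Hessian at any point is diag(phi_uu, phi_vv) = diag(6(2u - 5), 12(-3v^2 + 10v - 2)).
At (3, 4): H = diag(6, -120).
The eigenvalues have opposite signs, so H is indefinite: a saddle point.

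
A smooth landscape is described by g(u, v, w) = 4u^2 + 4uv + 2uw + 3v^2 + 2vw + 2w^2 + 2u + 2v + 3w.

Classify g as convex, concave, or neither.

g is quadratic, so its Hessian is the constant matrix H = [[8, 4, 2], [4, 6, 2], [2, 2, 4]].
Leading principal minors: 8, 32, 104.
All positive ⇒ H ≻ 0 ⇒ convex.

convex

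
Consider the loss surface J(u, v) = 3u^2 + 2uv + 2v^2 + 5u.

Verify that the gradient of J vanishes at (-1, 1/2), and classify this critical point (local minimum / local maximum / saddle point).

∇J = (6u + 2v + 5, 2u + 4v); substituting (-1, 1/2) gives ∇J = (0, 0), so (-1, 1/2) is indeed a critical point.
The Hessian of J is constant: H = [[6, 2], [2, 4]].
det(H) = 6·4 − 2² = 20.
det(H) > 0 and tr(H) = 10 > 0, so H is positive definite and the point is a local minimum.

local minimum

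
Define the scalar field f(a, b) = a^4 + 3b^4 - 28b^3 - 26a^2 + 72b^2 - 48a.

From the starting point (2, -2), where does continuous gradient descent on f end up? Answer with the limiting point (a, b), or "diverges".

(4, 0)

f is separable, so gradient descent decouples: a follows -∂f/∂a, b follows -∂f/∂b.
∂f/∂a = 4(a - 4)(a + 1)(a + 3); at a=2 this is -120, so a increases.
∂f/∂b = 12b(b - 4)(b - 3); at b=-2 this is -720, so b increases.
a converges to its nearest critical value 4 (a local min of the a-part); b converges to 0. The iterate converges to (4, 0).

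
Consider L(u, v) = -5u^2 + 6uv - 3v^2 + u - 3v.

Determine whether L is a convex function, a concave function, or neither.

L is quadratic, so its Hessian is the constant matrix H = [[-10, 6], [6, -6]].
det(H) = 24, tr(H) = -16.
det(H) > 0 and tr(H) < 0, so H is negative definite everywhere: concave.

concave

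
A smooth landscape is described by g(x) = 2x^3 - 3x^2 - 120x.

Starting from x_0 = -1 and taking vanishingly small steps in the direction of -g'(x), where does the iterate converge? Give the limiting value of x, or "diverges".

g'(x) = 6(x - 5)(x + 4), so g'(-1) = -108.
Gradient descent moves in the -g' direction, i.e. x is increasing.
The nearest critical point in that direction is x = 5, where g'' = 54 > 0 (a local minimum). The iterate converges there.

5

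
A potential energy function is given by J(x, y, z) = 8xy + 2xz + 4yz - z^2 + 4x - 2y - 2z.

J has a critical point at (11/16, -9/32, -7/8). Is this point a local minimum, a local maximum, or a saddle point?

saddle point

The Hessian is constant: H = [[0, 8, 2], [8, 0, 4], [2, 4, -2]].
Leading principal minors: Δ₁ = 0, Δ₂ = -64, Δ₃ = 256.
The minors fit neither the all-positive nor the alternating-sign pattern, so H is indefinite: a saddle point.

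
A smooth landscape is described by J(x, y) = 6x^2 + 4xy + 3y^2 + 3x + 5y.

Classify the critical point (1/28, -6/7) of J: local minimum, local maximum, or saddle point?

local minimum

The Hessian of J is constant: H = [[12, 4], [4, 6]].
det(H) = 12·6 − 4² = 56.
det(H) > 0 and tr(H) = 18 > 0, so H is positive definite and the point is a local minimum.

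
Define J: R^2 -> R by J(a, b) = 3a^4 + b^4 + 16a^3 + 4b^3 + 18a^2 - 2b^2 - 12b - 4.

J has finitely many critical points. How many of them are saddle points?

J separates as a function of a plus a function of b, so ∇J=0 decouples.
∂J/∂a = 12a(a + 1)(a + 3) = 0 at a ∈ {-3, -1, 0}; ∂J/∂b = 4(b - 1)(b + 1)(b + 3) = 0 at b ∈ {-3, -1, 1}.
The Hessian is diagonal: diag(J_aa, J_bb). Second derivatives: J_aa(-3)=72, J_aa(-1)=-24, J_aa(0)=36; J_bb(-3)=32, J_bb(-1)=-16, J_bb(1)=32.
Saddle points occur where the two diagonal entries have opposite signs: (-3, -1), (-1, -3), (-1, 1), (0, -1). Count: 4.

4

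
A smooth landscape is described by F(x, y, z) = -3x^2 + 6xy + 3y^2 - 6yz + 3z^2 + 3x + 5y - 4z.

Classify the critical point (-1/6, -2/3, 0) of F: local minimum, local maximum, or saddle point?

saddle point

The Hessian is constant: H = [[-6, 6, 0], [6, 6, -6], [0, -6, 6]].
Leading principal minors: Δ₁ = -6, Δ₂ = -72, Δ₃ = -216.
The minors fit neither the all-positive nor the alternating-sign pattern, so H is indefinite: a saddle point.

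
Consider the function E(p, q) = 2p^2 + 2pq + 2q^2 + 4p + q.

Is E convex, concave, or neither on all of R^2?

E is quadratic, so its Hessian is the constant matrix H = [[4, 2], [2, 4]].
det(H) = 12, tr(H) = 8.
det(H) > 0 and tr(H) > 0, so H is positive definite everywhere: convex.

convex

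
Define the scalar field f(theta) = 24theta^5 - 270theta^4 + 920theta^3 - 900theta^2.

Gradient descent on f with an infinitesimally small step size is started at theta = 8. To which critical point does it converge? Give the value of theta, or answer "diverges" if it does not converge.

5

f'(theta) = 120theta(theta - 5)(theta - 3)(theta - 1), so f'(8) = 100800.
Gradient descent moves in the -f' direction, i.e. theta is decreasing.
The nearest critical point in that direction is theta = 5, where f'' = 4800 > 0 (a local minimum). The iterate converges there.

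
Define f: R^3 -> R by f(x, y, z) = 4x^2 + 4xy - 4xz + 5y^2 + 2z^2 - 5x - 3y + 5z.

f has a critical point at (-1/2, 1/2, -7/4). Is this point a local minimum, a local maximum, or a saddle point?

The Hessian is constant: H = [[8, 4, -4], [4, 10, 0], [-4, 0, 4]].
Leading principal minors: Δ₁ = 8, Δ₂ = 64, Δ₃ = 96.
All leading minors are positive, so H is positive definite: a local minimum.

local minimum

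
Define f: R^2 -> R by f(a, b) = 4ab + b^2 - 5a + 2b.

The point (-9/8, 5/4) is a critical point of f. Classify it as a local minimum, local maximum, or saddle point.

The Hessian of f is constant: H = [[0, 4], [4, 2]].
det(H) = 0·2 − 4² = -16.
Since det(H) < 0, H is indefinite and the critical point is a saddle point.

saddle point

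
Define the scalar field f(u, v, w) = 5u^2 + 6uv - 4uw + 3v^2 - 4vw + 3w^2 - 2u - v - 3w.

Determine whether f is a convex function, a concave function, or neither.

f is quadratic, so its Hessian is the constant matrix H = [[10, 6, -4], [6, 6, -4], [-4, -4, 6]].
Leading principal minors: 10, 24, 80.
All positive ⇒ H ≻ 0 ⇒ convex.

convex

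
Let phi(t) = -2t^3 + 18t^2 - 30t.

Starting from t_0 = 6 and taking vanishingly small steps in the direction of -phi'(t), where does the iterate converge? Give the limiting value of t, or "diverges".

phi'(t) = -6(t - 5)(t - 1), so phi'(6) = -30.
Gradient descent moves in the -phi' direction, i.e. t is increasing.
There is no critical point above t=6, and phi' keeps the same sign, so the iterate runs off to +∞.

diverges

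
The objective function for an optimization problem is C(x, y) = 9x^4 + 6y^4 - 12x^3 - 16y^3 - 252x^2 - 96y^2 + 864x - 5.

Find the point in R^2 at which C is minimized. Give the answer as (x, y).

(-4, 4)

C(x,y) separates as P(x) + Q(y) − 5, so its minimum is min P + min Q − 5.
P'(x) = 36(x - 3)(x - 2)(x + 4) vanishes at x ∈ {-4, 2, 3}; Q'(y) = 24y(y - 4)(y + 2) vanishes at y ∈ {-2, 0, 4}.
Local minima of P (where P''>0): P(-4)=-4416, P(3)=729. Local minima of Q: Q(-2)=-160, Q(4)=-1024.
So the global minimum of C is P(-4) + Q(4) − 5 = -4416 − 1024 − 5 = -5445, attained at (-4, 4).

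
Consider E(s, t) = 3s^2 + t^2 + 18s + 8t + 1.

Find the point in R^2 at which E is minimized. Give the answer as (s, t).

(-3, -4)

E(s,t) separates as P(s) + Q(t) + 1, so its minimum is min P + min Q + 1.
P'(s) = 6s + 18 vanishes at s ∈ {-3}; Q'(t) = 2(t + 4) vanishes at t ∈ {-4}.
Local minima of P (where P''>0): P(-3)=-27. Local minima of Q: Q(-4)=-16.
So the global minimum of E is P(-3) + Q(-4) + 1 = -27 − 16 + 1 = -42, attained at (-3, -4).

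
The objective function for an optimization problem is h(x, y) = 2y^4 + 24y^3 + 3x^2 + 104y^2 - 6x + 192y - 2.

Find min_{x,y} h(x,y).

h(x,y) separates as P(x) + Q(y) − 2, so its minimum is min P + min Q − 2.
P'(x) = 6x - 6 vanishes at x ∈ {1}; Q'(y) = 8(y + 2)(y + 3)(y + 4) vanishes at y ∈ {-4, -3, -2}.
Local minima of P (where P''>0): P(1)=-3. Local minima of Q: Q(-4)=-128, Q(-2)=-128.
So the global minimum of h is P(1) + Q(-4) − 2 = -3 − 128 − 2 = -133, attained at (1, -4).

-133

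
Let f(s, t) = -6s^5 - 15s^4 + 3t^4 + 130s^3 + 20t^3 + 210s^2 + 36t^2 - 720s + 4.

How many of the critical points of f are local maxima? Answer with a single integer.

2

f separates as a function of s plus a function of t, so ∇f=0 decouples.
∂f/∂s = -30(s - 3)(s - 1)(s + 2)(s + 4) = 0 at s ∈ {-4, -2, 1, 3}; ∂f/∂t = 12t(t + 2)(t + 3) = 0 at t ∈ {-3, -2, 0}.
The Hessian is diagonal: diag(f_ss, f_tt). Second derivatives: f_ss(-4)=2100, f_ss(-2)=-900, f_ss(1)=900, f_ss(3)=-2100; f_tt(-3)=36, f_tt(-2)=-24, f_tt(0)=72.
Local maxima occur where both diagonal entries negative: (-2, -2), (3, -2). Count: 2.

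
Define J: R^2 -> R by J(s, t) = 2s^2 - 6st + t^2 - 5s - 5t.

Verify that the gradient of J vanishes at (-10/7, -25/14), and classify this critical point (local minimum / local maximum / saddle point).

saddle point

∇J = (4s - 6t - 5, -6s + 2t - 5); substituting (-10/7, -25/14) gives ∇J = (0, 0), so (-10/7, -25/14) is indeed a critical point.
The Hessian of J is constant: H = [[4, -6], [-6, 2]].
det(H) = 4·2 − (-6)² = -28.
Since det(H) < 0, H is indefinite and the critical point is a saddle point.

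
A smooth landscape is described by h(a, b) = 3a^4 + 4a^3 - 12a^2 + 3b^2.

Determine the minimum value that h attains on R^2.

-32

h(a,b) separates as P(a) + Q(b), so its minimum is min P + min Q.
P'(a) = 12a(a - 1)(a + 2) vanishes at a ∈ {-2, 0, 1}; Q'(b) = 6b vanishes at b ∈ {0}.
Local minima of P (where P''>0): P(-2)=-32, P(1)=-5. Local minima of Q: Q(0)=0.
So the global minimum of h is P(-2) + Q(0) = -32 + 0 = -32, attained at (-2, 0).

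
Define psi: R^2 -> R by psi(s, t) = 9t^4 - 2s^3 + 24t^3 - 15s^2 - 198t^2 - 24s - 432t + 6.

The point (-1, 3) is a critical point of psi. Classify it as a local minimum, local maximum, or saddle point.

saddle point

The mixed partial ∂²psi/∂s∂t is 0, so the Hessian at any point is diag(psi_ss, psi_tt) = diag(-6(2s + 5), 36(3t^2 + 4t - 11)).
At (-1, 3): H = diag(-18, 1008).
The eigenvalues have opposite signs, so H is indefinite: a saddle point.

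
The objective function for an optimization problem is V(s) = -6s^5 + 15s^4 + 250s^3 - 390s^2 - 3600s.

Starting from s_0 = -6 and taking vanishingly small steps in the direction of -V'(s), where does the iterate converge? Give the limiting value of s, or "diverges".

V'(s) = -30(s - 5)(s - 3)(s + 2)(s + 4), so V'(-6) = -23760.
Gradient descent moves in the -V' direction, i.e. s is increasing.
The nearest critical point in that direction is s = -4, where V'' = 3780 > 0 (a local minimum). The iterate converges there.

-4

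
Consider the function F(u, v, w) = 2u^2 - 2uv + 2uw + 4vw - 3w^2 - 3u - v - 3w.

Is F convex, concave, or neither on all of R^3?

neither

F is quadratic, so its Hessian is the constant matrix H = [[4, -2, 2], [-2, 0, 4], [2, 4, -6]].
Leading principal minors: 4, -4, -72.
Neither pattern holds ⇒ H is indefinite ⇒ neither convex nor concave.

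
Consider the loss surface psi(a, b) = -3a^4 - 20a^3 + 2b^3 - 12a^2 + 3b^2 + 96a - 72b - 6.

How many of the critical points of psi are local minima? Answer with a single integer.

1

psi separates as a function of a plus a function of b, so ∇psi=0 decouples.
∂psi/∂a = -12(a - 1)(a + 2)(a + 4) = 0 at a ∈ {-4, -2, 1}; ∂psi/∂b = 6(b - 3)(b + 4) = 0 at b ∈ {-4, 3}.
The Hessian is diagonal: diag(psi_aa, psi_bb). Second derivatives: psi_aa(-4)=-120, psi_aa(-2)=72, psi_aa(1)=-180; psi_bb(-4)=-42, psi_bb(3)=42.
Local minima occur where both diagonal entries positive: (-2, 3). Count: 1.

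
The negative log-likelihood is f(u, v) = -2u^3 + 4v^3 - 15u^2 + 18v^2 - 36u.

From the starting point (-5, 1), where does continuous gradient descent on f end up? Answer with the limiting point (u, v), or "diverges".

f is separable, so gradient descent decouples: u follows -∂f/∂u, v follows -∂f/∂v.
∂f/∂u = -6(u + 2)(u + 3); at u=-5 this is -36, so u increases.
∂f/∂v = 12v(v + 3); at v=1 this is 48, so v decreases.
u converges to its nearest critical value -3 (a local min of the u-part); v converges to 0. The iterate converges to (-3, 0).

(-3, 0)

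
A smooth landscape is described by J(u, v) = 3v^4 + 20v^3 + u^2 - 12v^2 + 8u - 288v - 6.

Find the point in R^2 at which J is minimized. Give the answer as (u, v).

J(u,v) separates as P(u) + Q(v) − 6, so its minimum is min P + min Q − 6.
P'(u) = 2u + 8 vanishes at u ∈ {-4}; Q'(v) = 12(v - 2)(v + 3)(v + 4) vanishes at v ∈ {-4, -3, 2}.
Local minima of P (where P''>0): P(-4)=-16. Local minima of Q: Q(-4)=448, Q(2)=-416.
So the global minimum of J is P(-4) + Q(2) − 6 = -16 − 416 − 6 = -438, attained at (-4, 2).

(-4, 2)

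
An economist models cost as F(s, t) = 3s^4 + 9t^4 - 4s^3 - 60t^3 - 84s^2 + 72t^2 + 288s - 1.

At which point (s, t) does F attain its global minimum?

(-4, 4)

F(s,t) separates as P(s) + Q(t) − 1, so its minimum is min P + min Q − 1.
P'(s) = 12(s - 3)(s - 2)(s + 4) vanishes at s ∈ {-4, 2, 3}; Q'(t) = 36t(t - 4)(t - 1) vanishes at t ∈ {0, 1, 4}.
Local minima of P (where P''>0): P(-4)=-1472, P(3)=243. Local minima of Q: Q(0)=0, Q(4)=-384.
So the global minimum of F is P(-4) + Q(4) − 1 = -1472 − 384 − 1 = -1857, attained at (-4, 4).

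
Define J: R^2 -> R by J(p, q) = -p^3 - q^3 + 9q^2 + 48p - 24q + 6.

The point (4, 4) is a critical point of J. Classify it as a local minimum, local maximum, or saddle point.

local maximum

The mixed partial ∂²J/∂p∂q is 0, so the Hessian at any point is diag(J_pp, J_qq) = diag(-6p, 6(-q + 3)).
At (4, 4): H = diag(-24, -6).
Both eigenvalues are negative, so H is negative definite: a local maximum.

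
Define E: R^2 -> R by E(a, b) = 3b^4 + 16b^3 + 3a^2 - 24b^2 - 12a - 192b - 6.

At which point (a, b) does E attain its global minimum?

(2, 2)

E(a,b) separates as P(a) + Q(b) − 6, so its minimum is min P + min Q − 6.
P'(a) = 6a - 12 vanishes at a ∈ {2}; Q'(b) = 12(b - 2)(b + 2)(b + 4) vanishes at b ∈ {-4, -2, 2}.
Local minima of P (where P''>0): P(2)=-12. Local minima of Q: Q(-4)=128, Q(2)=-304.
So the global minimum of E is P(2) + Q(2) − 6 = -12 − 304 − 6 = -322, attained at (2, 2).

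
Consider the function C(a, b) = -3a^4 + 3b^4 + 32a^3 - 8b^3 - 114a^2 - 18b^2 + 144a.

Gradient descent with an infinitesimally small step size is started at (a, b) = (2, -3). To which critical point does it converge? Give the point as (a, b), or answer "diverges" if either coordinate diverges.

C is separable, so gradient descent decouples: a follows -∂C/∂a, b follows -∂C/∂b.
∂C/∂a = -12(a - 4)(a - 3)(a - 1); at a=2 this is -24, so a increases.
∂C/∂b = 12b(b - 3)(b + 1); at b=-3 this is -432, so b increases.
a converges to its nearest critical value 3 (a local min of the a-part); b converges to -1. The iterate converges to (3, -1).

(3, -1)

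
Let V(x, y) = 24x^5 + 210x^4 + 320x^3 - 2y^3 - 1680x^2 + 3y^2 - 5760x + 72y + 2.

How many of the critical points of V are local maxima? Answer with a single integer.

V separates as a function of x plus a function of y, so ∇V=0 decouples.
∂V/∂x = 120(x - 2)(x + 2)(x + 3)(x + 4) = 0 at x ∈ {-4, -3, -2, 2}; ∂V/∂y = -6(y - 4)(y + 3) = 0 at y ∈ {-3, 4}.
The Hessian is diagonal: diag(V_xx, V_yy). Second derivatives: V_xx(-4)=-1440, V_xx(-3)=600, V_xx(-2)=-960, V_xx(2)=14400; V_yy(-3)=42, V_yy(4)=-42.
Local maxima occur where both diagonal entries negative: (-4, 4), (-2, 4). Count: 2.

2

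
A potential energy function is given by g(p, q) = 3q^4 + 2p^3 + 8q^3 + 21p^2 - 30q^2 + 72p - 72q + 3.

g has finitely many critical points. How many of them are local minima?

2

g separates as a function of p plus a function of q, so ∇g=0 decouples.
∂g/∂p = 6(p + 3)(p + 4) = 0 at p ∈ {-4, -3}; ∂g/∂q = 12(q - 2)(q + 1)(q + 3) = 0 at q ∈ {-3, -1, 2}.
The Hessian is diagonal: diag(g_pp, g_qq). Second derivatives: g_pp(-4)=-6, g_pp(-3)=6; g_qq(-3)=120, g_qq(-1)=-72, g_qq(2)=180.
Local minima occur where both diagonal entries positive: (-3, -3), (-3, 2). Count: 2.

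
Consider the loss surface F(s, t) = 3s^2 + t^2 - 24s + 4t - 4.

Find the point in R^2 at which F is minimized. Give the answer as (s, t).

(4, -2)

F(s,t) separates as P(s) + Q(t) − 4, so its minimum is min P + min Q − 4.
P'(s) = 6s - 24 vanishes at s ∈ {4}; Q'(t) = 2(t + 2) vanishes at t ∈ {-2}.
Local minima of P (where P''>0): P(4)=-48. Local minima of Q: Q(-2)=-4.
So the global minimum of F is P(4) + Q(-2) − 4 = -48 − 4 − 4 = -56, attained at (4, -2).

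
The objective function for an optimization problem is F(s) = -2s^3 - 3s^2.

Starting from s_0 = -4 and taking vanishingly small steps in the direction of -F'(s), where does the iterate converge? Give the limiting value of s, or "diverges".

-1

F'(s) = -6s(s + 1), so F'(-4) = -72.
Gradient descent moves in the -F' direction, i.e. s is increasing.
The nearest critical point in that direction is s = -1, where F'' = 6 > 0 (a local minimum). The iterate converges there.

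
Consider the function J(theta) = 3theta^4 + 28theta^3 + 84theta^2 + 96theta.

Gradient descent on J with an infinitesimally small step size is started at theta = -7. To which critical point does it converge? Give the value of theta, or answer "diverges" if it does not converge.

J'(theta) = 12(theta + 1)(theta + 2)(theta + 4), so J'(-7) = -1080.
Gradient descent moves in the -J' direction, i.e. theta is increasing.
The nearest critical point in that direction is theta = -4, where J'' = 72 > 0 (a local minimum). The iterate converges there.

-4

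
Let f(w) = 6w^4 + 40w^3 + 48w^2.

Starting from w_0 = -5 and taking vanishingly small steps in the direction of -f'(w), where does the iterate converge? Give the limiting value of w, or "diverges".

f'(w) = 24w(w + 1)(w + 4), so f'(-5) = -480.
Gradient descent moves in the -f' direction, i.e. w is increasing.
The nearest critical point in that direction is w = -4, where f'' = 288 > 0 (a local minimum). The iterate converges there.

-4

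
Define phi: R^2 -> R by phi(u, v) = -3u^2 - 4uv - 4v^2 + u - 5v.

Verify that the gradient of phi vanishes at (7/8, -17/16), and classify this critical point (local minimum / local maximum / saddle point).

local maximum

∇phi = (-6u - 4v + 1, -4u - 8v - 5); substituting (7/8, -17/16) gives ∇phi = (0, 0), so (7/8, -17/16) is indeed a critical point.
The Hessian of phi is constant: H = [[-6, -4], [-4, -8]].
det(H) = (-6)·(-8) − (-4)² = 32.
det(H) > 0 and tr(H) = -14 < 0, so H is negative definite and the point is a local maximum.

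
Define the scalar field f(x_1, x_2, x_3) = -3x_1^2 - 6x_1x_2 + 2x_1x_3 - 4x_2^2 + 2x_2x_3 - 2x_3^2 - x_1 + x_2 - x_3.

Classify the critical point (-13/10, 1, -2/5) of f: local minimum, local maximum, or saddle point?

The Hessian is constant: H = [[-6, -6, 2], [-6, -8, 2], [2, 2, -4]].
Leading principal minors: Δ₁ = -6, Δ₂ = 12, Δ₃ = -40.
The minors alternate sign starting negative (−, +, −), so H is negative definite: a local maximum.

local maximum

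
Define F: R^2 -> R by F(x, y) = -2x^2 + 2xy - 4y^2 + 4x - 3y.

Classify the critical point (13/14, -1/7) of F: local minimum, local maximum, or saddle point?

The Hessian of F is constant: H = [[-4, 2], [2, -8]].
det(H) = (-4)·(-8) − 2² = 28.
det(H) > 0 and tr(H) = -12 < 0, so H is negative definite and the point is a local maximum.

local maximum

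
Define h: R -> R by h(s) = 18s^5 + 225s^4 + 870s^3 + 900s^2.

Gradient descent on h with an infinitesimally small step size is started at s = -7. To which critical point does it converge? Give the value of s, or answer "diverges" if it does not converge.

diverges

h'(s) = 90s(s + 1)(s + 4)(s + 5), so h'(-7) = 22680.
Gradient descent moves in the -h' direction, i.e. s is decreasing.
There is no critical point below s=-7, and h' keeps the same sign, so the iterate runs off to −∞.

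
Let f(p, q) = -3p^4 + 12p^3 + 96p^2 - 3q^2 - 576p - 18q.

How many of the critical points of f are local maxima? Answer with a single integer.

f separates as a function of p plus a function of q, so ∇f=0 decouples.
∂f/∂p = -12(p - 4)(p - 3)(p + 4) = 0 at p ∈ {-4, 3, 4}; ∂f/∂q = -6(q + 3) = 0 at q ∈ {-3}.
The Hessian is diagonal: diag(f_pp, f_qq). Second derivatives: f_pp(-4)=-672, f_pp(3)=84, f_pp(4)=-96; f_qq(-3)=-6.
Local maxima occur where both diagonal entries negative: (-4, -3), (4, -3). Count: 2.

2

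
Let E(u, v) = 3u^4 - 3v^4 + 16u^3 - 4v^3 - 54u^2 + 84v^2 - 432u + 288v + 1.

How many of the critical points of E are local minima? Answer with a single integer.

2

E separates as a function of u plus a function of v, so ∇E=0 decouples.
∂E/∂u = 12(u - 3)(u + 3)(u + 4) = 0 at u ∈ {-4, -3, 3}; ∂E/∂v = -12(v - 4)(v + 2)(v + 3) = 0 at v ∈ {-3, -2, 4}.
The Hessian is diagonal: diag(E_uu, E_vv). Second derivatives: E_uu(-4)=84, E_uu(-3)=-72, E_uu(3)=504; E_vv(-3)=-84, E_vv(-2)=72, E_vv(4)=-504.
Local minima occur where both diagonal entries positive: (-4, -2), (3, -2). Count: 2.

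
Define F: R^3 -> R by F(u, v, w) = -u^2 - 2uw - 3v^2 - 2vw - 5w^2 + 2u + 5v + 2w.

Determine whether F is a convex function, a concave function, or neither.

concave

F is quadratic, so its Hessian is the constant matrix H = [[-2, 0, -2], [0, -6, -2], [-2, -2, -10]].
Leading principal minors: -2, 12, -88.
Signs alternate −, +, − ⇒ H ≺ 0 ⇒ concave.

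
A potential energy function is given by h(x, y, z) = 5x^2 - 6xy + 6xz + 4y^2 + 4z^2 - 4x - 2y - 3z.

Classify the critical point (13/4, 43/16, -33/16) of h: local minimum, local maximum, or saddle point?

local minimum

The Hessian is constant: H = [[10, -6, 6], [-6, 8, 0], [6, 0, 8]].
Leading principal minors: Δ₁ = 10, Δ₂ = 44, Δ₃ = 64.
All leading minors are positive, so H is positive definite: a local minimum.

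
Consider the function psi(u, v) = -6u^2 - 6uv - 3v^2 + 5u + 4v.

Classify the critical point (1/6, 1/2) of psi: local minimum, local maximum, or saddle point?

local maximum

The Hessian of psi is constant: H = [[-12, -6], [-6, -6]].
det(H) = (-12)·(-6) − (-6)² = 36.
det(H) > 0 and tr(H) = -18 < 0, so H is negative definite and the point is a local maximum.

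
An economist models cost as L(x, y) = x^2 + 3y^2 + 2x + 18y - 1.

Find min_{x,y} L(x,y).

-29

L(x,y) separates as P(x) + Q(y) − 1, so its minimum is min P + min Q − 1.
P'(x) = 2x + 2 vanishes at x ∈ {-1}; Q'(y) = 6y + 18 vanishes at y ∈ {-3}.
Local minima of P (where P''>0): P(-1)=-1. Local minima of Q: Q(-3)=-27.
So the global minimum of L is P(-1) + Q(-3) − 1 = -1 − 27 − 1 = -29, attained at (-1, -3).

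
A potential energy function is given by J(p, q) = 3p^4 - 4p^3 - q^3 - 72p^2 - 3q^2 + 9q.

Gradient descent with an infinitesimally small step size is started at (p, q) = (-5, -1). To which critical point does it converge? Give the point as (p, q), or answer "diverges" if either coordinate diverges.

J is separable, so gradient descent decouples: p follows -∂J/∂p, q follows -∂J/∂q.
∂J/∂p = 12p(p - 4)(p + 3); at p=-5 this is -1080, so p increases.
∂J/∂q = -3(q - 1)(q + 3); at q=-1 this is 12, so q decreases.
p converges to its nearest critical value -3 (a local min of the p-part); q converges to -3. The iterate converges to (-3, -3).

(-3, -3)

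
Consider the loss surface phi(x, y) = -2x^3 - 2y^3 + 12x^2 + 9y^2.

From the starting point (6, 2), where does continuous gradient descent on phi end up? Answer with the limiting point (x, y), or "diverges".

phi is separable, so gradient descent decouples: x follows -∂phi/∂x, y follows -∂phi/∂y.
∂phi/∂x = -6x(x - 4); at x=6 this is -72, so x increases.
∂phi/∂y = -6y(y - 3); at y=2 this is 12, so y decreases.
The x-coordinate has no critical point in that direction and runs off to infinity.

diverges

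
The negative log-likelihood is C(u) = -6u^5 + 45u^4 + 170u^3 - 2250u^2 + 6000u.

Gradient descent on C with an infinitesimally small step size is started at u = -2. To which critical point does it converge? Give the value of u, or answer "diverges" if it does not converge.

C'(u) = -30(u - 5)(u - 4)(u - 2)(u + 5), so C'(-2) = 15120.
Gradient descent moves in the -C' direction, i.e. u is decreasing.
The nearest critical point in that direction is u = -5, where C'' = 18900 > 0 (a local minimum). The iterate converges there.

-5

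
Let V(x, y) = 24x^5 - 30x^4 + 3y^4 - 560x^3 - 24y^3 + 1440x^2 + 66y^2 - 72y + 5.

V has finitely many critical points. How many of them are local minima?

4

V separates as a function of x plus a function of y, so ∇V=0 decouples.
∂V/∂x = 120x(x - 3)(x - 2)(x + 4) = 0 at x ∈ {-4, 0, 2, 3}; ∂V/∂y = 12(y - 3)(y - 2)(y - 1) = 0 at y ∈ {1, 2, 3}.
The Hessian is diagonal: diag(V_xx, V_yy). Second derivatives: V_xx(-4)=-20160, V_xx(0)=2880, V_xx(2)=-1440, V_xx(3)=2520; V_yy(1)=24, V_yy(2)=-12, V_yy(3)=24.
Local minima occur where both diagonal entries positive: (0, 1), (0, 3), (3, 1), (3, 3). Count: 4.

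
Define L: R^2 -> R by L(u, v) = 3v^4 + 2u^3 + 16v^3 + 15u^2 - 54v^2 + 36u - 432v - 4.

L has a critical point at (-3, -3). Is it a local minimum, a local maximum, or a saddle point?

local maximum

The mixed partial ∂²L/∂u∂v is 0, so the Hessian at any point is diag(L_uu, L_vv) = diag(6(2u + 5), 12(3v^2 + 8v - 9)).
At (-3, -3): H = diag(-6, -72).
Both eigenvalues are negative, so H is negative definite: a local maximum.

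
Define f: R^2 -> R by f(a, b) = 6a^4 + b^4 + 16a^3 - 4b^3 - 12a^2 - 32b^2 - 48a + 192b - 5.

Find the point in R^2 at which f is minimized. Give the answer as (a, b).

(1, -4)

f(a,b) separates as P(a) + Q(b) − 5, so its minimum is min P + min Q − 5.
P'(a) = 24(a - 1)(a + 1)(a + 2) vanishes at a ∈ {-2, -1, 1}; Q'(b) = 4(b - 4)(b - 3)(b + 4) vanishes at b ∈ {-4, 3, 4}.
Local minima of P (where P''>0): P(-2)=16, P(1)=-38. Local minima of Q: Q(-4)=-768, Q(4)=256.
So the global minimum of f is P(1) + Q(-4) − 5 = -38 − 768 − 5 = -811, attained at (1, -4).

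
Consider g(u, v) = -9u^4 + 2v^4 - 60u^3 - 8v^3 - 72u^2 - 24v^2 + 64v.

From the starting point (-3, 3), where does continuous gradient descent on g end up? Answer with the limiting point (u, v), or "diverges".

g is separable, so gradient descent decouples: u follows -∂g/∂u, v follows -∂g/∂v.
∂g/∂u = -36u(u + 1)(u + 4); at u=-3 this is -216, so u increases.
∂g/∂v = 8(v - 4)(v - 1)(v + 2); at v=3 this is -80, so v increases.
u converges to its nearest critical value -1 (a local min of the u-part); v converges to 4. The iterate converges to (-1, 4).

(-1, 4)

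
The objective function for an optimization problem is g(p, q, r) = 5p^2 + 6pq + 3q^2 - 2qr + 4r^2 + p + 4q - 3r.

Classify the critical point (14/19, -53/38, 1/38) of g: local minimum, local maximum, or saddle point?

local minimum

The Hessian is constant: H = [[10, 6, 0], [6, 6, -2], [0, -2, 8]].
Leading principal minors: Δ₁ = 10, Δ₂ = 24, Δ₃ = 152.
All leading minors are positive, so H is positive definite: a local minimum.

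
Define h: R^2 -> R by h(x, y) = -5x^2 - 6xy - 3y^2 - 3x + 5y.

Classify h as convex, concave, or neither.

concave

h is quadratic, so its Hessian is the constant matrix H = [[-10, -6], [-6, -6]].
det(H) = 24, tr(H) = -16.
det(H) > 0 and tr(H) < 0, so H is negative definite everywhere: concave.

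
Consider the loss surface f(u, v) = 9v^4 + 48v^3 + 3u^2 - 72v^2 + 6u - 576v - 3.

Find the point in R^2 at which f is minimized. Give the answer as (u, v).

f(u,v) separates as P(u) + Q(v) − 3, so its minimum is min P + min Q − 3.
P'(u) = 6u + 6 vanishes at u ∈ {-1}; Q'(v) = 36(v - 2)(v + 2)(v + 4) vanishes at v ∈ {-4, -2, 2}.
Local minima of P (where P''>0): P(-1)=-3. Local minima of Q: Q(-4)=384, Q(2)=-912.
So the global minimum of f is P(-1) + Q(2) − 3 = -3 − 912 − 3 = -918, attained at (-1, 2).

(-1, 2)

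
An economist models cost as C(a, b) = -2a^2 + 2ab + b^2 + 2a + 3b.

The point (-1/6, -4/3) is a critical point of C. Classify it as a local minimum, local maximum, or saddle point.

saddle point

The Hessian of C is constant: H = [[-4, 2], [2, 2]].
det(H) = (-4)·2 − 2² = -12.
Since det(H) < 0, H is indefinite and the critical point is a saddle point.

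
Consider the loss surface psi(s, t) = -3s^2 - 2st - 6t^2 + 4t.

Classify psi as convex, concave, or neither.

psi is quadratic, so its Hessian is the constant matrix H = [[-6, -2], [-2, -12]].
det(H) = 68, tr(H) = -18.
det(H) > 0 and tr(H) < 0, so H is negative definite everywhere: concave.

concave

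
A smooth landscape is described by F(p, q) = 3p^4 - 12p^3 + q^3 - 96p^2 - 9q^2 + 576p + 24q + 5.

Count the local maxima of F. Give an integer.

F separates as a function of p plus a function of q, so ∇F=0 decouples.
∂F/∂p = 12(p - 4)(p - 3)(p + 4) = 0 at p ∈ {-4, 3, 4}; ∂F/∂q = 3(q - 4)(q - 2) = 0 at q ∈ {2, 4}.
The Hessian is diagonal: diag(F_pp, F_qq). Second derivatives: F_pp(-4)=672, F_pp(3)=-84, F_pp(4)=96; F_qq(2)=-6, F_qq(4)=6.
Local maxima occur where both diagonal entries negative: (3, 2). Count: 1.

1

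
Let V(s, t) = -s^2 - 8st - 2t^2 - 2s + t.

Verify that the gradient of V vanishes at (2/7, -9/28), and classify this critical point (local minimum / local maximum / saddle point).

∇V = (-2s - 8t - 2, -8s - 4t + 1); substituting (2/7, -9/28) gives ∇V = (0, 0), so (2/7, -9/28) is indeed a critical point.
The Hessian of V is constant: H = [[-2, -8], [-8, -4]].
det(H) = (-2)·(-4) − (-8)² = -56.
Since det(H) < 0, H is indefinite and the critical point is a saddle point.

saddle point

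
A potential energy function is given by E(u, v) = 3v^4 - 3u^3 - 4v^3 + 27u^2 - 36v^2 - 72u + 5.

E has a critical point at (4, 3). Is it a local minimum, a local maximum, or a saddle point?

The mixed partial ∂²E/∂u∂v is 0, so the Hessian at any point is diag(E_uu, E_vv) = diag(18(-u + 3), 12(3v^2 - 2v - 6)).
At (4, 3): H = diag(-18, 180).
The eigenvalues have opposite signs, so H is indefinite: a saddle point.

saddle point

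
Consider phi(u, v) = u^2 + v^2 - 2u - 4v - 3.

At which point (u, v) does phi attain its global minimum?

(1, 2)

phi(u,v) separates as P(u) + Q(v) − 3, so its minimum is min P + min Q − 3.
P'(u) = 2u - 2 vanishes at u ∈ {1}; Q'(v) = 2v - 4 vanishes at v ∈ {2}.
Local minima of P (where P''>0): P(1)=-1. Local minima of Q: Q(2)=-4.
So the global minimum of phi is P(1) + Q(2) − 3 = -1 − 4 − 3 = -8, attained at (1, 2).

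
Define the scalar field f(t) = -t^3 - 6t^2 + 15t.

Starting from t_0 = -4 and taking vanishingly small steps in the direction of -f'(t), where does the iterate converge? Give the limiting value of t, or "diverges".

f'(t) = -3(t - 1)(t + 5), so f'(-4) = 15.
Gradient descent moves in the -f' direction, i.e. t is decreasing.
The nearest critical point in that direction is t = -5, where f'' = 18 > 0 (a local minimum). The iterate converges there.

-5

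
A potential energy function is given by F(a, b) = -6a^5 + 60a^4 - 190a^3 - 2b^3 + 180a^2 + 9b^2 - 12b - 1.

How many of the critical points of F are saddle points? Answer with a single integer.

F separates as a function of a plus a function of b, so ∇F=0 decouples.
∂F/∂a = -30a(a - 4)(a - 3)(a - 1) = 0 at a ∈ {0, 1, 3, 4}; ∂F/∂b = -6(b - 2)(b - 1) = 0 at b ∈ {1, 2}.
The Hessian is diagonal: diag(F_aa, F_bb). Second derivatives: F_aa(0)=360, F_aa(1)=-180, F_aa(3)=180, F_aa(4)=-360; F_bb(1)=6, F_bb(2)=-6.
Saddle points occur where the two diagonal entries have opposite signs: (0, 2), (1, 1), (3, 2), (4, 1). Count: 4.

4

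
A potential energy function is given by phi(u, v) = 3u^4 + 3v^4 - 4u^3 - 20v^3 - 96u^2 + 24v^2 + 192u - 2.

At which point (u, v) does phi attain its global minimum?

(-4, 4)

phi(u,v) separates as P(u) + Q(v) − 2, so its minimum is min P + min Q − 2.
P'(u) = 12(u - 4)(u - 1)(u + 4) vanishes at u ∈ {-4, 1, 4}; Q'(v) = 12v(v - 4)(v - 1) vanishes at v ∈ {0, 1, 4}.
Local minima of P (where P''>0): P(-4)=-1280, P(4)=-256. Local minima of Q: Q(0)=0, Q(4)=-128.
So the global minimum of phi is P(-4) + Q(4) − 2 = -1280 − 128 − 2 = -1410, attained at (-4, 4).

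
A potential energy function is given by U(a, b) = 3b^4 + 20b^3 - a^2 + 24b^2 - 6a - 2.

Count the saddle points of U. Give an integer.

U separates as a function of a plus a function of b, so ∇U=0 decouples.
∂U/∂a = -2(a + 3) = 0 at a ∈ {-3}; ∂U/∂b = 12b(b + 1)(b + 4) = 0 at b ∈ {-4, -1, 0}.
The Hessian is diagonal: diag(U_aa, U_bb). Second derivatives: U_aa(-3)=-2; U_bb(-4)=144, U_bb(-1)=-36, U_bb(0)=48.
Saddle points occur where the two diagonal entries have opposite signs: (-3, -4), (-3, 0). Count: 2.

2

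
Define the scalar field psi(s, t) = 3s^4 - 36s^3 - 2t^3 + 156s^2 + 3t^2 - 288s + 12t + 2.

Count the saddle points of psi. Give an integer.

3

psi separates as a function of s plus a function of t, so ∇psi=0 decouples.
∂psi/∂s = 12(s - 4)(s - 3)(s - 2) = 0 at s ∈ {2, 3, 4}; ∂psi/∂t = -6(t - 2)(t + 1) = 0 at t ∈ {-1, 2}.
The Hessian is diagonal: diag(psi_ss, psi_tt). Second derivatives: psi_ss(2)=24, psi_ss(3)=-12, psi_ss(4)=24; psi_tt(-1)=18, psi_tt(2)=-18.
Saddle points occur where the two diagonal entries have opposite signs: (2, 2), (3, -1), (4, 2). Count: 3.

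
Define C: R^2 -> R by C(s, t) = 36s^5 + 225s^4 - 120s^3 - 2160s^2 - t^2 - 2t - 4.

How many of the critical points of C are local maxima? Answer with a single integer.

C separates as a function of s plus a function of t, so ∇C=0 decouples.
∂C/∂s = 180s(s - 2)(s + 3)(s + 4) = 0 at s ∈ {-4, -3, 0, 2}; ∂C/∂t = -2(t + 1) = 0 at t ∈ {-1}.
The Hessian is diagonal: diag(C_ss, C_tt). Second derivatives: C_ss(-4)=-4320, C_ss(-3)=2700, C_ss(0)=-4320, C_ss(2)=10800; C_tt(-1)=-2.
Local maxima occur where both diagonal entries negative: (-4, -1), (0, -1). Count: 2.

2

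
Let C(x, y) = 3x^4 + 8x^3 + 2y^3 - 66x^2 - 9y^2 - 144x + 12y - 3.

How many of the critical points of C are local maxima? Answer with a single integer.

C separates as a function of x plus a function of y, so ∇C=0 decouples.
∂C/∂x = 12(x - 3)(x + 1)(x + 4) = 0 at x ∈ {-4, -1, 3}; ∂C/∂y = 6(y - 2)(y - 1) = 0 at y ∈ {1, 2}.
The Hessian is diagonal: diag(C_xx, C_yy). Second derivatives: C_xx(-4)=252, C_xx(-1)=-144, C_xx(3)=336; C_yy(1)=-6, C_yy(2)=6.
Local maxima occur where both diagonal entries negative: (-1, 1). Count: 1.

1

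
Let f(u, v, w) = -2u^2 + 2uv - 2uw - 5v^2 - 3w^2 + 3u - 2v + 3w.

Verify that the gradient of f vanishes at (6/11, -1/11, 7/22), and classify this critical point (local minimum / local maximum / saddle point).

∇f = (-4u + 2v - 2w + 3, 2u - 10v - 2, -2u - 6w + 3); substituting (6/11, -1/11, 7/22) gives ∇f = (0, 0, 0), so (6/11, -1/11, 7/22) is indeed a critical point.
The Hessian is constant: H = [[-4, 2, -2], [2, -10, 0], [-2, 0, -6]].
Leading principal minors: Δ₁ = -4, Δ₂ = 36, Δ₃ = -176.
The minors alternate sign starting negative (−, +, −), so H is negative definite: a local maximum.

local maximum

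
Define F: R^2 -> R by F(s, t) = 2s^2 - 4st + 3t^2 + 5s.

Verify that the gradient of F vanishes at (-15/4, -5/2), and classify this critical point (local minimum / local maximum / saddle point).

∇F = (4s - 4t + 5, -4s + 6t); substituting (-15/4, -5/2) gives ∇F = (0, 0), so (-15/4, -5/2) is indeed a critical point.
The Hessian of F is constant: H = [[4, -4], [-4, 6]].
det(H) = 4·6 − (-4)² = 8.
det(H) > 0 and tr(H) = 10 > 0, so H is positive definite and the point is a local minimum.

local minimum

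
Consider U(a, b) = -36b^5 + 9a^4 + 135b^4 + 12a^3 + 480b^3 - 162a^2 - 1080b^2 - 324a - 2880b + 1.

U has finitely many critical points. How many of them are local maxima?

2

U separates as a function of a plus a function of b, so ∇U=0 decouples.
∂U/∂a = 36(a - 3)(a + 1)(a + 3) = 0 at a ∈ {-3, -1, 3}; ∂U/∂b = -180(b - 4)(b - 2)(b + 1)(b + 2) = 0 at b ∈ {-2, -1, 2, 4}.
The Hessian is diagonal: diag(U_aa, U_bb). Second derivatives: U_aa(-3)=432, U_aa(-1)=-288, U_aa(3)=864; U_bb(-2)=4320, U_bb(-1)=-2700, U_bb(2)=4320, U_bb(4)=-10800.
Local maxima occur where both diagonal entries negative: (-1, -1), (-1, 4). Count: 2.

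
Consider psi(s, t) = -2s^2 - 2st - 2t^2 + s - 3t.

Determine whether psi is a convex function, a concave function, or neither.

psi is quadratic, so its Hessian is the constant matrix H = [[-4, -2], [-2, -4]].
det(H) = 12, tr(H) = -8.
det(H) > 0 and tr(H) < 0, so H is negative definite everywhere: concave.

concave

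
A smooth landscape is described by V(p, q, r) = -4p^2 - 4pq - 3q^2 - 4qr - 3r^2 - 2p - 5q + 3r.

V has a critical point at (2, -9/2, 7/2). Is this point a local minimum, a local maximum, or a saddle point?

The Hessian is constant: H = [[-8, -4, 0], [-4, -6, -4], [0, -4, -6]].
Leading principal minors: Δ₁ = -8, Δ₂ = 32, Δ₃ = -64.
The minors alternate sign starting negative (−, +, −), so H is negative definite: a local maximum.

local maximum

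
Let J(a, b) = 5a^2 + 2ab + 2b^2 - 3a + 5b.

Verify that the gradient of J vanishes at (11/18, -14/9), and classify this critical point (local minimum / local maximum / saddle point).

∇J = (10a + 2b - 3, 2a + 4b + 5); substituting (11/18, -14/9) gives ∇J = (0, 0), so (11/18, -14/9) is indeed a critical point.
The Hessian of J is constant: H = [[10, 2], [2, 4]].
det(H) = 10·4 − 2² = 36.
det(H) > 0 and tr(H) = 14 > 0, so H is positive definite and the point is a local minimum.

local minimum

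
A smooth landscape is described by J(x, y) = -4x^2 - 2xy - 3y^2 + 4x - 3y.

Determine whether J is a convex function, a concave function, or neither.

J is quadratic, so its Hessian is the constant matrix H = [[-8, -2], [-2, -6]].
det(H) = 44, tr(H) = -14.
det(H) > 0 and tr(H) < 0, so H is negative definite everywhere: concave.

concave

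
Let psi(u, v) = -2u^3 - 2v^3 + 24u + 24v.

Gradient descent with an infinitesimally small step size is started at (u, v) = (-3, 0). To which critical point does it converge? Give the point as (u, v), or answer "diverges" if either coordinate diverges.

psi is separable, so gradient descent decouples: u follows -∂psi/∂u, v follows -∂psi/∂v.
∂psi/∂u = -6(u - 2)(u + 2); at u=-3 this is -30, so u increases.
∂psi/∂v = -6(v - 2)(v + 2); at v=0 this is 24, so v decreases.
u converges to its nearest critical value -2 (a local min of the u-part); v converges to -2. The iterate converges to (-2, -2).

(-2, -2)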